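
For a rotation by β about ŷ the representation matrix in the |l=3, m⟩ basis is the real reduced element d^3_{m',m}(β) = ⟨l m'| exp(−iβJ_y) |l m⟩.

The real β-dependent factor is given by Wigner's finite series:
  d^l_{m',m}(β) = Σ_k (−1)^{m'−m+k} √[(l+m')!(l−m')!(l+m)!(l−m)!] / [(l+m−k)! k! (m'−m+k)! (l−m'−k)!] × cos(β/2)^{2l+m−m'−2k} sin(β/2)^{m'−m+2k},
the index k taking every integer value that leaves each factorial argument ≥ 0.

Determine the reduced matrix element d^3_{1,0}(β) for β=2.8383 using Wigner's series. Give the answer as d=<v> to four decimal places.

d=-0.4596

d^3_{1,0}(β=2.8383) via Wigner's sum:
c=cos(2.8383/2)=0.151066, s=sin(2.8383/2)=0.988524; N=√[24·2·6·6]=41.569219
Admissible k: 0..2 (factorial args all ≥0)
  k=0: (−1)^1·41.5692/(12)·0.1511^5·0.9885^1 = -0.000269
  k=1: (−1)^2·41.5692/(4)·0.1511^3·0.9885^3 = +0.034608
  k=2: (−1)^3·41.5692/(12)·0.1511^1·0.9885^5 = -0.493960
d^3_{1,0}(2.8383) = -0.000269 +0.034608 -0.493960 = -0.459622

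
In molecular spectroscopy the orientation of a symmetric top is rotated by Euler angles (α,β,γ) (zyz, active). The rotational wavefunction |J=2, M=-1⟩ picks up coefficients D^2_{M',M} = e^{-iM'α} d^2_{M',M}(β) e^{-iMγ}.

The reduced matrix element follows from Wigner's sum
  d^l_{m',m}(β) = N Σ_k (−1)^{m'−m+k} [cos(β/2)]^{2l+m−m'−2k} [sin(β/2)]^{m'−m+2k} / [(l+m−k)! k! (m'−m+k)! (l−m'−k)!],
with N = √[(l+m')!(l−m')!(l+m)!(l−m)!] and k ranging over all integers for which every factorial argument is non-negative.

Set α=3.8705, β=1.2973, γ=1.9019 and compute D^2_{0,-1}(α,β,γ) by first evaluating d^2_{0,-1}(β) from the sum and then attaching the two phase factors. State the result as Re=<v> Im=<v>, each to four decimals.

Re=0.1035 Im=-0.3012

First d^2_{0,-1}(β=1.2973), then the phase factors e^{-i(0)α} and e^{-i(-1)γ}:
With c≡cos(β/2)=0.796900 and s≡sin(β/2)=0.604111, N=[2·2·1·6]^{1/2}=4.898979
Admissible k: 0..1 (factorial args all ≥0)
  k=0: (−1)^1·4.8990/(2)·0.7969^3·0.6041^1 = -0.748866
  k=1: (−1)^2·4.8990/(2)·0.7969^1·0.6041^3 = +0.430358
d^2_{0,-1}(1.2973) = -0.748866 +0.430358 = -0.318508
D = (+1.000000+0.000000i)·(-0.318508)·(-0.325087+0.945684i) = +0.103543-0.301208i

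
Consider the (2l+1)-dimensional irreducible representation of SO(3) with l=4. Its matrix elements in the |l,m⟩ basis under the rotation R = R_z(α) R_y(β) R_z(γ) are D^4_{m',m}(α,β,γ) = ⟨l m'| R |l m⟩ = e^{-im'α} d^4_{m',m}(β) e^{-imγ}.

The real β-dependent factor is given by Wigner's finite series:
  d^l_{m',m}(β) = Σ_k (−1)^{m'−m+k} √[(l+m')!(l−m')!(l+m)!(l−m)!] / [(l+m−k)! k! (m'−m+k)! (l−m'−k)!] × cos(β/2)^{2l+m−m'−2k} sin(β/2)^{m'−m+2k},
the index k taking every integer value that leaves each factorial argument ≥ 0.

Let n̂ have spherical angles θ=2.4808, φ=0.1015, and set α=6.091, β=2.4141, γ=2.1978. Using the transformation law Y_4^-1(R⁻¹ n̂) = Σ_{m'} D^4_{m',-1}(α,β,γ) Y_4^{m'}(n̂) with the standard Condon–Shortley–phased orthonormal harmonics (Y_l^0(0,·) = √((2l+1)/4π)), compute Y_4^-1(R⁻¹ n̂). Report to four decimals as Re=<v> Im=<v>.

Need the full column D^4_{m',-1} for m'=−4..4 at α=6.091, β=2.4141, γ=2.1978.
cos(β/2)=0.355778, sin(β/2)=0.934571
d^4_{-4,-1}: single k=3 term ⇒ +0.034820;  D = +0.004919+0.034471i
d^4_{-3,-1}: k∈[2..3] ⇒ +0.014059 -0.161690 = -0.147631;  D = +0.007444-0.147443i
d^4_{-2,-1}: k∈[1..3] ⇒ +0.002861 -0.098705 +0.454059 = +0.358215;  D = -0.086065+0.347723i
d^4_{-1,-1}: k∈[0..3] ⇒ +0.000257 -0.026570 +0.366679 -0.843394 = -0.503029;  D = +0.211899-0.456220i
d^4_{0,-1}: k∈[0..3] ⇒ -0.003016 +0.124853 -0.861517 +0.990783 = +0.251103;  D = -0.147328+0.203341i
d^4_{1,-1}: k∈[0..3] ⇒ +0.017713 -0.366679 +1.265091 -0.581965 = +0.334161;  D = -0.244135+0.228170i
d^4_{2,-1}: k∈[0..2] ⇒ -0.065803 +0.681089 -0.939939 = -0.324654;  D = +0.275164-0.172293i
d^4_{3,-1}: k∈[0..1] ⇒ +0.161690 -0.669423 = -0.507733;  D = +0.473879-0.182295i
d^4_{4,-1}: single k=0 term ⇒ -0.240266;  D = +0.236594-0.041844i
Y_4^{m'}(θ=2.4808,φ=0.1015) and Σ D·Y over m':
  (+0.0049+0.0345i)·(+0.0577-0.0248i)  (+0.0074-0.1474i)·(-0.2179+0.0685i)  (-0.0861+0.3477i)·(+0.4151-0.0854i)  (+0.2119-0.4562i)·(-0.3109+0.0317i)  (-0.1473+0.2033i)·(-0.2223+0.0000i)  (-0.2441+0.2282i)·(+0.3109+0.0317i)  (+0.2752-0.1723i)·(+0.4151+0.0854i)  (+0.4739-0.1823i)·(+0.2179+0.0685i)  (+0.2366-0.0418i)·(+0.0577+0.0248i)
Y_4^-1(R⁻¹ n̂) = +0.161182+0.300932i

Re=0.1612 Im=0.3009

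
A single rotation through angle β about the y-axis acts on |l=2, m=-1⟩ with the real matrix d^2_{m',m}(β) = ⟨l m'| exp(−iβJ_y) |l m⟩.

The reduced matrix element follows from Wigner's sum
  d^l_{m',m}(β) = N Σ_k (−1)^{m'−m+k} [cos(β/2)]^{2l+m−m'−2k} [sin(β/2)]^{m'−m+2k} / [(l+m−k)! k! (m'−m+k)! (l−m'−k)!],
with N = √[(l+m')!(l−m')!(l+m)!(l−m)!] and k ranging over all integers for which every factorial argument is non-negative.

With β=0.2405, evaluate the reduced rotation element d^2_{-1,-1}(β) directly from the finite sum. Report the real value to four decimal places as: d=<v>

d^2_{-1,-1}(β=0.2405) via Wigner's sum:
c=cos(0.2405/2)=0.992779, s=sin(0.2405/2)=0.119960; N=√[1·6·1·6]=6.000000
k: max(0,(-1)−(-1))=0 … min(2+(-1),2−(-1))=1
  k=0: (−1)^0·6.0000/(6)·0.9928^4·0.1200^0 = +0.971426
  k=1: (−1)^1·6.0000/(2)·0.9928^2·0.1200^2 = -0.042550
d^2_{-1,-1}(0.2405) = +0.971426 -0.042550 = +0.928876

d=0.9289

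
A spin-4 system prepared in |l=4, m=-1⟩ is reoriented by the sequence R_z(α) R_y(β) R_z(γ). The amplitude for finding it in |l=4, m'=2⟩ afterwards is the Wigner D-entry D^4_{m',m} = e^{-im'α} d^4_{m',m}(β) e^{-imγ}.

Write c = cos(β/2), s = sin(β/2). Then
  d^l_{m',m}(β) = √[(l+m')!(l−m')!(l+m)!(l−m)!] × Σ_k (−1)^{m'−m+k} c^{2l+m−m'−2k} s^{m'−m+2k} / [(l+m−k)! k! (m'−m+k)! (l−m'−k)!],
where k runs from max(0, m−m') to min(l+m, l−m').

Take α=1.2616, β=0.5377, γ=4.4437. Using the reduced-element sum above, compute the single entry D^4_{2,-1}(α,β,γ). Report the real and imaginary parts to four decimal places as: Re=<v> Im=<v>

Split into d^4_{2,-1}(β=0.5377) × two z-phases.
c=cos(0.5377/2)=0.964077, s=sin(0.5377/2)=0.265623; N=√[720·2·6·120]=1018.233765
The bounds max(0,m−m')=0 and min(l+m,l−m')=2 give 3 terms
  k=0: (−1)^3·1018.2338/(72)·0.9641^5·0.2656^3 = -0.220735
  k=1: (−1)^4·1018.2338/(48)·0.9641^3·0.2656^5 = +0.025134
  k=2: (−1)^5·1018.2338/(240)·0.9641^1·0.2656^7 = -0.000382
d^4_{2,-1}(0.5377) = -0.220735 +0.025134 -0.000382 = -0.195982
D = (-0.814811-0.579726i)·(-0.195982)·(-0.265468-0.964120i) = +0.067147-0.184120i

Re=0.0671 Im=-0.1841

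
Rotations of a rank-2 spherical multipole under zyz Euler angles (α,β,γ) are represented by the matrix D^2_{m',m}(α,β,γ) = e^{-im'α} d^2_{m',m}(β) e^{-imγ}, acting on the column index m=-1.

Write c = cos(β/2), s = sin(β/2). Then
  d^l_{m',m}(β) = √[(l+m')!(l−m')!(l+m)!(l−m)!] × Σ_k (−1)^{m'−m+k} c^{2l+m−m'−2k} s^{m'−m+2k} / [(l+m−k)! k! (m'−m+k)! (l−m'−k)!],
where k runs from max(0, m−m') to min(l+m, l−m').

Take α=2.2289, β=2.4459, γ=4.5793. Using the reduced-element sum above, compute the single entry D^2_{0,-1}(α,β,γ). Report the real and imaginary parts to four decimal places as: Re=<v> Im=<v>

Re=-0.0800 Im=-0.5972

D^2_{0,-1}(2.2289,2.4459,4.5793) = e^{-i·0·2.2289}·d^2_{0,-1}(2.4459)·e^{-i·-1·4.5793}. Compute d first:
Half-angle: c=0.340874, s=0.940109. N=√(2·2·1·6)=4.898979
Admissible k: 0..1 (factorial args all ≥0)
  k=0: (−1)^1·4.8990/(2)·0.3409^3·0.9401^1 = -0.091208
  k=1: (−1)^2·4.8990/(2)·0.3409^1·0.9401^3 = +0.693752
d^2_{0,-1}(2.4459) = -0.091208 +0.693752 = +0.602543
Attach z-rotation phases: D = e^{-i(0)(2.2289)}·(+0.602543)·e^{-i(-1)(4.5793)} = -0.079955-0.597215i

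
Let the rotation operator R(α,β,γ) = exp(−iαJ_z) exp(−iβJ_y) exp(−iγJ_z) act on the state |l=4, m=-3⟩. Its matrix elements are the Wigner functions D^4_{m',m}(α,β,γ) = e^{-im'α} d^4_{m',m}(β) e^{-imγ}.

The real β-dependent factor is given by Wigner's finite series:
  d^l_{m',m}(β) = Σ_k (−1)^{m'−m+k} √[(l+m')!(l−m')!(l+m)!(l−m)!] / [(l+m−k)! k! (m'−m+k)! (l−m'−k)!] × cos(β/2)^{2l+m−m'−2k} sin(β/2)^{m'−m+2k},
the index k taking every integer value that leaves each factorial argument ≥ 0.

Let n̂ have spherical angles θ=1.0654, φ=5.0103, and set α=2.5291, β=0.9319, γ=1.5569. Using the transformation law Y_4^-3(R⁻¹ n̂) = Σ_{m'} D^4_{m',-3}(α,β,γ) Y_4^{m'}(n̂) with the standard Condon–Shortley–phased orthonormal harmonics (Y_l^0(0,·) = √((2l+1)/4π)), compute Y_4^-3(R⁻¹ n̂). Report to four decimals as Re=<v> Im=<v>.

Re=0.2945 Im=0.0473

Need the full column D^4_{m',-3} for m'=−4..4 at α=2.5291, β=0.9319, γ=1.5569.
cos(β/2)=0.893395, sin(β/2)=0.449272
d^4_{-4,-3}: single k=1 term ⇒ +0.577244;  D = -0.349309+0.459558i
d^4_{-3,-3}: k∈[0..1] ⇒ +0.405834 -0.718419 = -0.312585;  D = -0.297840+0.094871i
d^4_{-2,-3}: k∈[0..1] ⇒ -0.763622 +0.579336 = -0.184286;  D = +0.175829+0.055185i
d^4_{-1,-3}: k∈[0..1] ⇒ +0.814611 -0.343344 = +0.471266;  D = +0.286770+0.373972i
d^4_{0,-3}: k∈[0..1] ⇒ -0.610674 +0.154433 = -0.456241;  D = +0.019015+0.455844i
d^4_{1,-3}: k∈[0..1] ⇒ +0.343344 -0.052097 = +0.291247;  D = -0.157363+0.245075i
d^4_{2,-3}: k∈[0..1] ⇒ -0.146508 +0.012350 = -0.134158;  D = -0.124211+0.050695i
d^4_{3,-3}: k∈[0..1] ⇒ +0.045945 -0.001660 = +0.044285;  D = -0.043169-0.009880i
d^4_{4,-3}: single k=0 term ⇒ -0.009336;  D = -0.006249-0.006936i
Y_4^{m'}(θ=1.0654,φ=5.0103) and Σ D·Y over m':
  (-0.3493+0.4596i)·(+0.0960-0.2410i)  (-0.2978+0.0949i)·(-0.3164-0.2543i)  (+0.1758+0.0552i)·(-0.1358+0.0921i)  (+0.2868+0.3740i)·(-0.0800-0.2604i)  (+0.0190+0.4558i)·(-0.2231+0.0000i)  (-0.1574+0.2451i)·(+0.0800-0.2604i)  (-0.1242+0.0507i)·(-0.1358-0.0921i)  (-0.0432-0.0099i)·(+0.3164-0.2543i)  (-0.0062-0.0069i)·(+0.0960+0.2410i)
Y_4^-3(R⁻¹ n̂) = +0.294484+0.047251i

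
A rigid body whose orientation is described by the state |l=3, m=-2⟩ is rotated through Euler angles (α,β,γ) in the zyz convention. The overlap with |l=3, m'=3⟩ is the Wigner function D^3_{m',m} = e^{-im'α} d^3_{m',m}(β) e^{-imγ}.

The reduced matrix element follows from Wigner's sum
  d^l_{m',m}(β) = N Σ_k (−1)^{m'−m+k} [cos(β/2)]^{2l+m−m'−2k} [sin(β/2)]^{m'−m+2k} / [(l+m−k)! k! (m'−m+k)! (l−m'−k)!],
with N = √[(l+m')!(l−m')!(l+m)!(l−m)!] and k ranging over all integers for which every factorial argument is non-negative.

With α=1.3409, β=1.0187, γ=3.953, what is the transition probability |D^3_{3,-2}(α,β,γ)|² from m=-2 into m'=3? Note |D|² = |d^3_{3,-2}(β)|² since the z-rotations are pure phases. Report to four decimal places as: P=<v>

Split into d^3_{3,-2}(β=1.0187) × two z-phases.
Half-angle: c=0.873062, s=0.487610. N=√(720·1·1·120)=293.938769
k: max(0,(-2)−(3))=0 … min(3+(-2),3−(3))=0
  k=0: (−1)^5·293.9388/(120)·0.8731^1·0.4876^5 = -0.058950
d^3_{3,-2}(1.0187) = -0.058950
|D^3_{3,-2}|² = |d^3_{3,-2}(β)|² = (-0.058950)² = 0.003475 (the z-rotation phases have unit modulus)

P=0.0035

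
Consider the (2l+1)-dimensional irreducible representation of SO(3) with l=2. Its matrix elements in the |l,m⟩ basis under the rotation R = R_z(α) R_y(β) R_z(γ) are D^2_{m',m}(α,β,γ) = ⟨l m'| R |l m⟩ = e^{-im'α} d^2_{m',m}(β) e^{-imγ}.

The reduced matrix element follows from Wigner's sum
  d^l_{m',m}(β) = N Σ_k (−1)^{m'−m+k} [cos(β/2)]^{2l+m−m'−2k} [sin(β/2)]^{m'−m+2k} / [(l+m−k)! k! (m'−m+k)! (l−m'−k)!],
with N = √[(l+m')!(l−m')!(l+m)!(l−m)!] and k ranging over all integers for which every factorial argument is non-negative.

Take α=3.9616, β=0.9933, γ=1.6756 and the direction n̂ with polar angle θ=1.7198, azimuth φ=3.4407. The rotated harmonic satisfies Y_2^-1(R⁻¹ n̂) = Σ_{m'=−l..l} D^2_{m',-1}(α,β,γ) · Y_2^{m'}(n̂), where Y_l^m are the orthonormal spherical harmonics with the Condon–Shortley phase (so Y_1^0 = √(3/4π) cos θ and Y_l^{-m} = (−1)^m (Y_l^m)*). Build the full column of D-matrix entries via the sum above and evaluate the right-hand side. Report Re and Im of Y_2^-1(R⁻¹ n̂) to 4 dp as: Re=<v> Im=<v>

Need the full column D^2_{m',-1} for m'=−2..2 at α=3.9616, β=0.9933, γ=1.6756.
cos(β/2)=0.879184, sin(β/2)=0.476483
d^2_{-2,-1}: single k=1 term ⇒ +0.647614;  D = -0.637833-0.112131i
d^2_{-1,-1}: k∈[0..1] ⇒ +0.597473 -0.526472 = +0.071001;  D = +0.056695-0.042742i
d^2_{0,-1}: k∈[0..1] ⇒ -0.793162 +0.232969 = -0.560193;  D = +0.058603-0.557120i
d^2_{1,-1}: k∈[0..1] ⇒ +0.526472 -0.051545 = +0.474927;  D = -0.311443-0.358550i
d^2_{2,-1}: single k=0 term ⇒ -0.190218;  D = -0.190098-0.006768i
Y_2^{m'}(θ=1.7198,φ=3.4407) and Σ D·Y over m':
  (-0.6378-0.1121i)·(+0.3122-0.2127i)  (+0.0567-0.0427i)·(+0.1084-0.0334i)  (+0.0586-0.5571i)·(-0.2945+0.0000i)  (-0.3114-0.3586i)·(-0.1084-0.0334i)  (-0.1901-0.0068i)·(+0.3122+0.2127i)
Y_2^-1(R⁻¹ n̂) = -0.271635+0.264972i

Re=-0.2716 Im=0.2650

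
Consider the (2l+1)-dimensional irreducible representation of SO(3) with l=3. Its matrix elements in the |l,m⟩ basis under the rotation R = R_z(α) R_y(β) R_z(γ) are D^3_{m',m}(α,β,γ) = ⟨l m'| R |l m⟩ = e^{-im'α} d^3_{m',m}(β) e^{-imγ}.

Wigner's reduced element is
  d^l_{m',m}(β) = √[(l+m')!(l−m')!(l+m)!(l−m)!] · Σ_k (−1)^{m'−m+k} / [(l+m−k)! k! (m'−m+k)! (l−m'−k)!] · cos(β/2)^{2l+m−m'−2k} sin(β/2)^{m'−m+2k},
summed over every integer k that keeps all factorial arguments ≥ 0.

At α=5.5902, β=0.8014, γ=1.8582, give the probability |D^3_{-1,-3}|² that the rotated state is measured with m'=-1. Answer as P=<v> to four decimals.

P=0.1794

Split into d^3_{-1,-3}(β=0.8014) × two z-phases.
Half-angle: c=0.920788, s=0.390063. N=√(2·24·1·720)=185.903201
k∈{0} keeps every argument non-negative
  k=0: (−1)^2·185.9032/(48)·0.9208^4·0.3901^2 = +0.423598
d^3_{-1,-3}(0.8014) = +0.423598
|D^3_{-1,-3}|² = |d^3_{-1,-3}(β)|² = (+0.423598)² = 0.179435 (the z-rotation phases have unit modulus)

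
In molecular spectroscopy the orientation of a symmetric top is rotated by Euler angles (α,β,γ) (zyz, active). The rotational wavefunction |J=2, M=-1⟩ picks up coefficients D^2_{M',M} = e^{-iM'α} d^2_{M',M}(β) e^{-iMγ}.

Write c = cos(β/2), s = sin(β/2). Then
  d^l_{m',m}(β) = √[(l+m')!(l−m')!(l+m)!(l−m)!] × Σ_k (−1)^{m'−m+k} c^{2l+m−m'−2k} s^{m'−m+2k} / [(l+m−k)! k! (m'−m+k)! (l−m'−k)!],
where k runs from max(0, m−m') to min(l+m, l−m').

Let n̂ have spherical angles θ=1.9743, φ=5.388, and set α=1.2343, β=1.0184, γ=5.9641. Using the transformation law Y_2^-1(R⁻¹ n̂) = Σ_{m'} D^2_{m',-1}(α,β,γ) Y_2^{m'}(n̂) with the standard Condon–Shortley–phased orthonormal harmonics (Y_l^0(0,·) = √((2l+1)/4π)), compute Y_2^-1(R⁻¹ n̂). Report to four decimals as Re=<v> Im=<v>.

Re=-0.1531 Im=-0.3435

Need the full column D^2_{m',-1} for m'=−2..2 at α=1.2343, β=1.0184, γ=5.9641.
cos(β/2)=0.873135, sin(β/2)=0.487479
d^2_{-2,-1}: single k=1 term ⇒ +0.648978;  D = -0.354959+0.543301i
d^2_{-1,-1}: k∈[0..1] ⇒ +0.581199 -0.543495 = +0.037704;  D = +0.022985+0.029888i
d^2_{0,-1}: k∈[0..1] ⇒ -0.794832 +0.247756 = -0.547076;  D = -0.519461+0.171617i
d^2_{1,-1}: k∈[0..1] ⇒ +0.543495 -0.056471 = +0.487024;  D = +0.008479-0.486950i
d^2_{2,-1}: single k=0 term ⇒ -0.202292;  D = +0.189755+0.070107i
Y_2^{m'}(θ=1.9743,φ=5.388) and Σ D·Y over m':
  (-0.3550+0.5433i)·(-0.0712+0.3189i)  (+0.0230+0.0299i)·(-0.1745-0.2177i)  (-0.5195+0.1716i)·(-0.1695+0.0000i)  (+0.0085-0.4870i)·(+0.1745-0.2177i)  (+0.1898+0.0701i)·(-0.0712-0.3189i)
Y_2^-1(R⁻¹ n̂) = -0.153104-0.343463i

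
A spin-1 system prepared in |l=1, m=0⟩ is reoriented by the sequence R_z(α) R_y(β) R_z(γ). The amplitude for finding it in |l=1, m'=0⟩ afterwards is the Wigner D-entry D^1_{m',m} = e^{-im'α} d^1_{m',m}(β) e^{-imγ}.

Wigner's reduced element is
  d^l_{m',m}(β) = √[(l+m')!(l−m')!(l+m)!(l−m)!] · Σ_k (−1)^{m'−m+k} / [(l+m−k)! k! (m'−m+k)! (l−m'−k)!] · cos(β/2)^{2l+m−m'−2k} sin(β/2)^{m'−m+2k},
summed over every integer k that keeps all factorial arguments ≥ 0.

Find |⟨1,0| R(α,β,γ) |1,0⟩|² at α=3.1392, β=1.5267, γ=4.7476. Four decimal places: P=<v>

Split into d^1_{0,0}(β=1.5267) × two z-phases.
With c≡cos(β/2)=0.722524 and s≡sin(β/2)=0.691346, N=[1·1·1·1]^{1/2}=1.000000
Admissible k: 0..1 (factorial args all ≥0)
  k=0: (−1)^0·1.0000/(1)·0.7225^2·0.6913^0 = +0.522041
  k=1: (−1)^1·1.0000/(1)·0.7225^0·0.6913^2 = -0.477959
d^1_{0,0}(1.5267) = +0.522041 -0.477959 = +0.044082
|D^1_{0,0}|² = |d^1_{0,0}(β)|² = (+0.044082)² = 0.001943 (the z-rotation phases have unit modulus)

P=0.0019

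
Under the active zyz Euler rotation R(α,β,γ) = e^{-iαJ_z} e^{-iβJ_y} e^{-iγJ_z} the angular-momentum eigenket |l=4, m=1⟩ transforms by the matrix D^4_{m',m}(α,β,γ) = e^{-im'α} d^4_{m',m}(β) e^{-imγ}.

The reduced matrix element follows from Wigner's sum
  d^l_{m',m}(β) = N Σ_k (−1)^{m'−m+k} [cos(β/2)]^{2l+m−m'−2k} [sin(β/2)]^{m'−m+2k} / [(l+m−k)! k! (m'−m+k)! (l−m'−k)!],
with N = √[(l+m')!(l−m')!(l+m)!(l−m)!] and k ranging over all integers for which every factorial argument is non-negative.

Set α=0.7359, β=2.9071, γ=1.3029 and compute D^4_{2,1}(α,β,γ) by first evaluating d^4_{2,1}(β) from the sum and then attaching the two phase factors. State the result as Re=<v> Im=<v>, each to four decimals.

Re=0.0200 Im=0.0077

First d^4_{2,1}(β=2.9071), then the phase factors e^{-i(2)α} and e^{-i(1)γ}:
With c≡cos(β/2)=0.116978 and s≡sin(β/2)=0.993135, N=[720·2·120·6]^{1/2}=1018.233765
k: max(0,(1)−(2))=0 … min(4+(1),4−(2))=2
  k=0: (−1)^1·1018.2338/(240)·0.1170^7·0.9931^1 = -0.000001
  k=1: (−1)^2·1018.2338/(48)·0.1170^5·0.9931^3 = +0.000455
  k=2: (−1)^3·1018.2338/(72)·0.1170^3·0.9931^5 = -0.021871
d^4_{2,1}(2.9071) = -0.000001 +0.000455 -0.021871 = -0.021417
Phases: e^{-i·(2)·0.7359}=+0.098835-0.995104i, e^{-i·(1)·1.3029}=+0.264703-0.964330i ⇒ D=+0.019992+0.007683i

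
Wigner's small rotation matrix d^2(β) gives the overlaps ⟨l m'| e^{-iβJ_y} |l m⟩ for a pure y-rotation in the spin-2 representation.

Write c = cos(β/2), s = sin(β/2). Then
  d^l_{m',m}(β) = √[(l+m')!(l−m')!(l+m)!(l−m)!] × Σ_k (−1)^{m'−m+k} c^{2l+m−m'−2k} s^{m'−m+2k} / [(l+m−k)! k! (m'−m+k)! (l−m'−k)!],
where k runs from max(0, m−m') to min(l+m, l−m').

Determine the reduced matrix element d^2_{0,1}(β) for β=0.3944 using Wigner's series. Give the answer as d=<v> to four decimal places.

d=0.4345

d^2_{0,1}(β=0.3944) via Wigner's sum:
With c≡cos(β/2)=0.980619 and s≡sin(β/2)=0.195924, N=[2·2·6·1]^{1/2}=4.898979
The bounds max(0,m−m')=1 and min(l+m,l−m')=2 give 2 terms
  k=1: (−1)^0·4.8990/(2)·0.9806^3·0.1959^1 = +0.452548
  k=2: (−1)^1·4.8990/(2)·0.9806^1·0.1959^3 = -0.018065
d^2_{0,1}(0.3944) = +0.452548 -0.018065 = +0.434483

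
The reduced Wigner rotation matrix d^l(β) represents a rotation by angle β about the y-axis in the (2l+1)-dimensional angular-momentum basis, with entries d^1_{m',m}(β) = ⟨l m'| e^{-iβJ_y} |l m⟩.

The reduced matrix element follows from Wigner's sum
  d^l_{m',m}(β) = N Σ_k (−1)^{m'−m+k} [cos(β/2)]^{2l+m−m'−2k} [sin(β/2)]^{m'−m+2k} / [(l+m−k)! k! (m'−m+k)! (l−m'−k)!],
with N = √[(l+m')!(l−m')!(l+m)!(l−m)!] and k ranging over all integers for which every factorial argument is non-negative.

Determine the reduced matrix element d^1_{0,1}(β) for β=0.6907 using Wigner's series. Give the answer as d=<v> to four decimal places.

d=0.4505

d^1_{0,1}(β=0.6907) via Wigner's sum:
c=cos(0.6907/2)=0.940957, s=sin(0.6907/2)=0.338526; N=√[1·1·2·1]=1.414214
k: max(0,(1)−(0))=1 … min(1+(1),1−(0))=1
  k=1: (−1)^0·1.4142/(1)·0.9410^1·0.3385^1 = +0.450481
d^1_{0,1}(0.6907) = +0.450481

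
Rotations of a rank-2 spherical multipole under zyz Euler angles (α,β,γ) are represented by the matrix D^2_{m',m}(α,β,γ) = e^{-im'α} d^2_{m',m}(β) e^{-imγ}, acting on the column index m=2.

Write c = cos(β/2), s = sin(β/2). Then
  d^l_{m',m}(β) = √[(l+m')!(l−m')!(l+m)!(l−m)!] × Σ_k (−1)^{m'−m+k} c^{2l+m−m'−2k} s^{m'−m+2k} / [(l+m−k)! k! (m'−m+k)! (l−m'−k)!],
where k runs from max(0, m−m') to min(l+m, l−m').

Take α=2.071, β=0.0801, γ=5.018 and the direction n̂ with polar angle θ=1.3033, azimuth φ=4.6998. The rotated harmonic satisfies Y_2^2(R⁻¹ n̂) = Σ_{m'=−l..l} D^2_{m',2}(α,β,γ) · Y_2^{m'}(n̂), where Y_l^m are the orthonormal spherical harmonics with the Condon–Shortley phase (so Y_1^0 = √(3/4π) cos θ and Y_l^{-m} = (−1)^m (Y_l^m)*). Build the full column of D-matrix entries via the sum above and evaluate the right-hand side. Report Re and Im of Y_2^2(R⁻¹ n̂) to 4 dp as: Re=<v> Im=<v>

Need the full column D^2_{m',2} for m'=−2..2 at α=2.071, β=0.0801, γ=5.018.
cos(β/2)=0.999198, sin(β/2)=0.040039
d^2_{-2,2}: single k=4 term ⇒ +0.000003;  D = +0.000002+0.000001i
d^2_{-1,2}: single k=3 term ⇒ +0.000128;  D = -0.000014-0.000127i
d^2_{0,2}: single k=2 term ⇒ +0.003921;  D = -0.003211+0.002250i
d^2_{1,2}: single k=1 term ⇒ +0.079886;  D = +0.071604+0.035420i
d^2_{2,2}: single k=0 term ⇒ +0.996796;  D = -0.040691-0.995965i
Y_2^{m'}(θ=1.3033,φ=4.6998) and Σ D·Y over m':
  (+0.0000+0.0000i)·(-0.3592-0.0090i)  (-0.0000-0.0001i)·(-0.0025+0.1969i)  (-0.0032+0.0022i)·(-0.2493+0.0000i)  (+0.0716+0.0354i)·(+0.0025+0.1969i)  (-0.0407-0.9960i)·(-0.3592+0.0090i)
Y_2^2(R⁻¹ n̂) = +0.017651+0.370981i

Re=0.0177 Im=0.3710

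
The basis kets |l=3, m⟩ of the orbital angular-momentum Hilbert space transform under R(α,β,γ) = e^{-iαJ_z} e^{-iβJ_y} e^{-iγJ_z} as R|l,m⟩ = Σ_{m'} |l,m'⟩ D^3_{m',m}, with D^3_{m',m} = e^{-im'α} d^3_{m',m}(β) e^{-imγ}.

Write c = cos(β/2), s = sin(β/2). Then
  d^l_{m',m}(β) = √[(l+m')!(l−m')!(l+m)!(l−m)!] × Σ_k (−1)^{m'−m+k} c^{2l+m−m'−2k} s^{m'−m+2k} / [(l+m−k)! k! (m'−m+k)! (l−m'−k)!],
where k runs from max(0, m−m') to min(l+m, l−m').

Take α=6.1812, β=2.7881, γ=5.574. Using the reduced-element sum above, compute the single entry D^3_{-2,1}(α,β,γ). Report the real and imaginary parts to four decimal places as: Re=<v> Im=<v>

D^3_{-2,1}(6.1812,2.7881,5.574) = e^{-i·-2·6.1812}·d^3_{-2,1}(2.7881)·e^{-i·1·5.574}. Compute d first:
Half-angle: c=0.175828, s=0.984421. N=√(1·120·24·2)=75.894664
The bounds max(0,m−m')=3 and min(l+m,l−m')=4 give 2 terms
  k=3: (−1)^0·75.8947/(12)·0.1758^3·0.9844^3 = +0.032797
  k=4: (−1)^1·75.8947/(24)·0.1758^1·0.9844^5 = -0.514033
d^3_{-2,1}(2.7881) = +0.032797 -0.514033 = -0.481236
Phases: e^{-i·(-2)·6.1812}=+0.979270-0.202559i, e^{-i·(1)·5.574}=+0.758893+0.651216i ⇒ D=-0.421116-0.232916i

Re=-0.4211 Im=-0.2329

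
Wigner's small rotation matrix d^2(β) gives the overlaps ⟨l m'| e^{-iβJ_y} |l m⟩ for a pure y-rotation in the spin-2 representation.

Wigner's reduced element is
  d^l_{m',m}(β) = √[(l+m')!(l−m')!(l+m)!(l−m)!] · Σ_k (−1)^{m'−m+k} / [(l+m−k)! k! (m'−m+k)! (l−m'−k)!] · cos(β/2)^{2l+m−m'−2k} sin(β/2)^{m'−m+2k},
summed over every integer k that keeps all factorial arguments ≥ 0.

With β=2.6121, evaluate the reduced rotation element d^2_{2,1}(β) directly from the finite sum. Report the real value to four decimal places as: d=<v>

d=-0.0346

d^2_{2,1}(β=2.6121) via Wigner's sum:
c=cos(2.6121/2)=0.261664, s=sin(2.6121/2)=0.965159; N=√[24·1·6·1]=12.000000
Admissible k: 0..0 (factorial args all ≥0)
  k=0: (−1)^1·12.0000/(6)·0.2617^3·0.9652^1 = -0.034583
d^2_{2,1}(2.6121) = -0.034583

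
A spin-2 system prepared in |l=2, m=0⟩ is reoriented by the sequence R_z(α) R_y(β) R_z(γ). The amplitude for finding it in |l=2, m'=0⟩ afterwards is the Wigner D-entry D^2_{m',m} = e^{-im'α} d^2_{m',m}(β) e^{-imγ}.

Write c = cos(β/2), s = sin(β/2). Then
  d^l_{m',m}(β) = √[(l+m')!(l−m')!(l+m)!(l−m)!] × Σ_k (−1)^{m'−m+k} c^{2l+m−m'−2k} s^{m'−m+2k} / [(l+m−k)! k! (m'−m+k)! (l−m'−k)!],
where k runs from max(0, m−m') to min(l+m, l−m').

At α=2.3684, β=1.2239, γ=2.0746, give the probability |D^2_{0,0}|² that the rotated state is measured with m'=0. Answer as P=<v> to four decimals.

P=0.1067

Split into d^2_{0,0}(β=1.2239) × two z-phases.
Half-angle: c=0.818529, s=0.574465. N=√(2·2·2·2)=4.000000
k∈{0,1,2} keeps every argument non-negative
  k=0: (−1)^0·4.0000/(4)·0.8185^4·0.5745^0 = +0.448887
  k=1: (−1)^1·4.0000/(1)·0.8185^2·0.5745^2 = -0.884413
  k=2: (−1)^2·4.0000/(4)·0.8185^0·0.5745^4 = +0.108906
d^2_{0,0}(1.2239) = +0.448887 -0.884413 +0.108906 = -0.326620
|D^2_{0,0}|² = |d^2_{0,0}(β)|² = (-0.326620)² = 0.106680 (the z-rotation phases have unit modulus)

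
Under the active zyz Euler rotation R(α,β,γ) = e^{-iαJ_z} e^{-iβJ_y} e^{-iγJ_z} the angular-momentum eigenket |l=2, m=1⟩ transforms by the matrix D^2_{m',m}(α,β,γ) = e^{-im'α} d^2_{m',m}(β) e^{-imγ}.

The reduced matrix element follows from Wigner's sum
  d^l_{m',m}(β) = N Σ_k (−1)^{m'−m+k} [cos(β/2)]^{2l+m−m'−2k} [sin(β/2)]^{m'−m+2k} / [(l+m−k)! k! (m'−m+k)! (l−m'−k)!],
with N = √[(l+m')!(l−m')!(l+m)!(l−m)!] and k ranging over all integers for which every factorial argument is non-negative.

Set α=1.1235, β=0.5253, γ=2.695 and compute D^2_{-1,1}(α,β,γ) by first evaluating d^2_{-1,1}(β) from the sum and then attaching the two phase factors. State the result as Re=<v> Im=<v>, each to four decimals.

Re=-0.0001 Im=-0.1841

Split into d^2_{-1,1}(β=0.5253) × two z-phases.
With c≡cos(β/2)=0.965705 and s≡sin(β/2)=0.259641, N=[1·6·6·1]^{1/2}=6.000000
k∈{2,3} keeps every argument non-negative
  k=2: (−1)^0·6.0000/(2)·0.9657^2·0.2596^2 = +0.188606
  k=3: (−1)^1·6.0000/(6)·0.9657^0·0.2596^4 = -0.004545
d^2_{-1,1}(0.5253) = +0.188606 -0.004545 = +0.184062
Phases: e^{-i·(-1)·1.1235}=+0.432529+0.901620i, e^{-i·(1)·2.695}=-0.901924-0.431895i ⇒ D=-0.000130-0.184061i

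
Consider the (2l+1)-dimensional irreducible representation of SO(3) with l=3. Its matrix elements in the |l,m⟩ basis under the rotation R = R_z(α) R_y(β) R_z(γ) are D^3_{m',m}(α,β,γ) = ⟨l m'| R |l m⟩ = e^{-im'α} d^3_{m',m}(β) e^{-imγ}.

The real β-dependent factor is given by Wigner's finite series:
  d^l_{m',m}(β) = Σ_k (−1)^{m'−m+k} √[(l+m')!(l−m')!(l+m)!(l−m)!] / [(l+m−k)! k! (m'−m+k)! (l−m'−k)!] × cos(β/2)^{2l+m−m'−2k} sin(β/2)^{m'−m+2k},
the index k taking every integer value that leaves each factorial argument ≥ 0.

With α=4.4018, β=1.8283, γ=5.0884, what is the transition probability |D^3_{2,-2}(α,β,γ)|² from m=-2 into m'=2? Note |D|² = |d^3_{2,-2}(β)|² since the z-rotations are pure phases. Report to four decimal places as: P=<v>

P=0.2366

Split into d^3_{2,-2}(β=1.8283) × two z-phases.
With c≡cos(β/2)=0.610464 and s≡sin(β/2)=0.792044, N=[120·1·1·120]^{1/2}=120.000000
Admissible k: 0..1 (factorial args all ≥0)
  k=0: (−1)^4·120.0000/(24)·0.6105^2·0.7920^4 = +0.733310
  k=1: (−1)^5·120.0000/(120)·0.6105^0·0.7920^6 = -0.246886
d^3_{2,-2}(1.8283) = +0.733310 -0.246886 = +0.486424
|D^3_{2,-2}|² = |d^3_{2,-2}(β)|² = (+0.486424)² = 0.236608 (the z-rotation phases have unit modulus)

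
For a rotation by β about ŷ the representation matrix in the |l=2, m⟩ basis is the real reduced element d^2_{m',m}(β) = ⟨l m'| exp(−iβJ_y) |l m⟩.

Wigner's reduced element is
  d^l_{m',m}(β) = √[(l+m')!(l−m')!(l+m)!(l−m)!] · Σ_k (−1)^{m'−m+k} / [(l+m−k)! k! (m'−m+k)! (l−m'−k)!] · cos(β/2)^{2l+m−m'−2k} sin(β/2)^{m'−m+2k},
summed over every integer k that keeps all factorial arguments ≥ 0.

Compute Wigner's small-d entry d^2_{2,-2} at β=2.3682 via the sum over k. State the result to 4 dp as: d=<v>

d=0.7358

d^2_{2,-2}(β=2.3682) via Wigner's sum:
With c≡cos(β/2)=0.377131 and s≡sin(β/2)=0.926160, N=[24·1·1·24]^{1/2}=24.000000
The bounds max(0,m−m')=0 and min(l+m,l−m')=0 give 1 term
  k=0: (−1)^4·24.0000/(24)·0.3771^0·0.9262^4 = +0.735773
d^2_{2,-2}(2.3682) = +0.735773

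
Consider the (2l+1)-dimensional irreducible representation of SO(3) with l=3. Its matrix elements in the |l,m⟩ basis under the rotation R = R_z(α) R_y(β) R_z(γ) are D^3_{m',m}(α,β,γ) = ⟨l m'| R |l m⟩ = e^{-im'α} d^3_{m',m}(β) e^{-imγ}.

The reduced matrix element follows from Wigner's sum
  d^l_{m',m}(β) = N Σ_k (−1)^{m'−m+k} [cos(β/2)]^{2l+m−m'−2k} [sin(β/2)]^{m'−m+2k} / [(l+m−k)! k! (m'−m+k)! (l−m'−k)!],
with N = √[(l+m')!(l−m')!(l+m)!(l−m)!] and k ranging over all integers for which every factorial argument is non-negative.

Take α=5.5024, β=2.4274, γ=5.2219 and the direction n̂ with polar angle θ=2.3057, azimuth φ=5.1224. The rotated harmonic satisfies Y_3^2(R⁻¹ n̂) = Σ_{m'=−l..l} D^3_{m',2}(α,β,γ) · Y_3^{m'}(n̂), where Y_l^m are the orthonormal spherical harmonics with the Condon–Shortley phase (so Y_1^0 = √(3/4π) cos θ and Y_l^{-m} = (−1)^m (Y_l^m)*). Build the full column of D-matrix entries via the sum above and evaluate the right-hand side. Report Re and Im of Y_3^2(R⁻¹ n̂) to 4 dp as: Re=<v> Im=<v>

Need the full column D^3_{m',2} for m'=−3..3 at α=5.5024, β=2.4274, γ=5.2219.
cos(β/2)=0.349555, sin(β/2)=0.936916
d^3_{-3,2}: single k=5 term ⇒ +0.618150;  D = +0.603280-0.134769i
d^3_{-2,2}: k∈[4..5] ⇒ +0.470765 -0.676400 = -0.205635;  D = -0.174116-0.109405i
d^3_{-1,2}: k∈[3..4] ⇒ +0.222167 -0.798029 = -0.575862;  D = -0.130729-0.560827i
d^3_{0,2}: k∈[2..3] ⇒ +0.071784 -0.515697 = -0.443913;  D = +0.232699-0.378035i
d^3_{1,2}: k∈[1..2] ⇒ +0.015462 -0.222167 = -0.206704;  D = +0.200866-0.048780i
d^3_{2,2}: k∈[0..1] ⇒ +0.001824 -0.065529 = -0.063705;  D = +0.054557+0.032892i
d^3_{3,2}: single k=0 term ⇒ -0.011977;  D = +0.002934+0.011612i
Y_3^{m'}(θ=2.3057,φ=5.1224) and Σ D·Y over m':
  (+0.6033-0.1348i)·(-0.1606-0.0569i)  (-0.1741-0.1094i)·(+0.2573-0.2758i)  (-0.1307-0.5608i)·(+0.1193+0.2744i)  (+0.2327-0.3780i)·(+0.1882+0.0000i)  (+0.2009-0.0488i)·(-0.1193+0.2744i)  (+0.0546+0.0329i)·(+0.2573+0.2758i)  (+0.0029+0.0116i)·(+0.1606-0.0569i)
Y_3^2(R⁻¹ n̂) = -0.001894-0.080602i

Re=-0.0019 Im=-0.0806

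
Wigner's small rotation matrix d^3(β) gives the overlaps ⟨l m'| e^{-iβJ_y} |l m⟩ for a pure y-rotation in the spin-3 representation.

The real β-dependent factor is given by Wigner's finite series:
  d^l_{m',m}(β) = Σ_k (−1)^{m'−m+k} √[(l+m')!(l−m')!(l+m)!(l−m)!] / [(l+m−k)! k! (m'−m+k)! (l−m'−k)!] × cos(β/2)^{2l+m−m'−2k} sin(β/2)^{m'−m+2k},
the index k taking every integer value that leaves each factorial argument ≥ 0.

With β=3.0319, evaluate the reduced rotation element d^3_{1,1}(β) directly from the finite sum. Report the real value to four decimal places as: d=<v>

d=0.0179

d^3_{1,1}(β=3.0319) via Wigner's sum:
With c≡cos(β/2)=0.054819 and s≡sin(β/2)=0.998496, N=[24·2·24·2]^{1/2}=48.000000
k∈{0,1,2} keeps every argument non-negative
  k=0: (−1)^0·48.0000/(48)·0.0548^6·0.9985^0 = +0.000000
  k=1: (−1)^1·48.0000/(6)·0.0548^4·0.9985^2 = -0.000072
  k=2: (−1)^2·48.0000/(8)·0.0548^2·0.9985^4 = +0.017922
d^3_{1,1}(3.0319) = +0.000000 -0.000072 +0.017922 = +0.017850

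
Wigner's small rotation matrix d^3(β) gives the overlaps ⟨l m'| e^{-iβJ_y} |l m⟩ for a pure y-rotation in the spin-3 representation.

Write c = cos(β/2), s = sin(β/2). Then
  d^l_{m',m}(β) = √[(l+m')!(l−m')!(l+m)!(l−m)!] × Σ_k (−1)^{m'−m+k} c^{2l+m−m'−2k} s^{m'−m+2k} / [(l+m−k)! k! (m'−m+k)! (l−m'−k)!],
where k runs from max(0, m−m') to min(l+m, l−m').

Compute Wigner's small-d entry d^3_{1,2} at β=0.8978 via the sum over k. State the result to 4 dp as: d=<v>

d^3_{1,2}(β=0.8978) via Wigner's sum:
Half-angle: c=0.900925, s=0.433975. N=√(24·2·120·1)=75.894664
Admissible k: 1..2 (factorial args all ≥0)
  k=1: (−1)^0·75.8947/(24)·0.9009^5·0.4340^1 = +0.814531
  k=2: (−1)^1·75.8947/(12)·0.9009^3·0.4340^3 = -0.377998
d^3_{1,2}(0.8978) = +0.814531 -0.377998 = +0.436533

d=0.4365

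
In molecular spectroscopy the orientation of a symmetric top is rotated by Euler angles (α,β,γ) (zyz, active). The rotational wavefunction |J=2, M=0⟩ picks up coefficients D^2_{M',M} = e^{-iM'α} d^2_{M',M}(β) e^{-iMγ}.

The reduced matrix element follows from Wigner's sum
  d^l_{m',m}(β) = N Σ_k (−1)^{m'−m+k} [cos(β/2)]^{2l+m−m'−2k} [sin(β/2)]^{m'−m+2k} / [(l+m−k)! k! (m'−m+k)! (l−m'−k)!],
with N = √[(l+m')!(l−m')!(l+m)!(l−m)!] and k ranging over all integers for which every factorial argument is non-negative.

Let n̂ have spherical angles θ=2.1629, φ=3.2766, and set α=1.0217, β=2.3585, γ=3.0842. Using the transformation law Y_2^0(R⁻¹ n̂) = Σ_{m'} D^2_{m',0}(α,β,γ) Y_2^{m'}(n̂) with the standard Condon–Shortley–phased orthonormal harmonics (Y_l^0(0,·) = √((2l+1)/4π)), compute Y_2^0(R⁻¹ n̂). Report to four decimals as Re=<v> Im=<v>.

Re=-0.3148 Im=0.0000

Need the full column D^2_{m',0} for m'=−2..2 at α=1.0217, β=2.3585, γ=3.0842.
cos(β/2)=0.381618, sin(β/2)=0.924320
d^2_{-2,0}: single k=2 term ⇒ +0.304774;  D = -0.138735+0.271367i
d^2_{-1,0}: k∈[1..2] ⇒ +0.125830 -0.738196 = -0.612366;  D = -0.319604-0.522346i
d^2_{0,0}: k∈[0..2] ⇒ +0.021209 -0.497694 +0.729944 = +0.253458;  D = +0.253458+0.000000i
d^2_{1,0}: k∈[0..1] ⇒ -0.125830 +0.738196 = +0.612366;  D = +0.319604-0.522346i
d^2_{2,0}: single k=0 term ⇒ +0.304774;  D = -0.138735-0.271367i
Y_2^{m'}(θ=2.1629,φ=3.2766) and Σ D·Y over m':
  (-0.1387+0.2714i)·(+0.2563-0.0709i)  (-0.3196-0.5223i)·(+0.3545-0.0482i)  (+0.2535+0.0000i)·(-0.0207+0.0000i)  (+0.3196-0.5223i)·(-0.3545-0.0482i)  (-0.1387-0.2714i)·(+0.2563+0.0709i)
Y_2^0(R⁻¹ n̂) = -0.314771+0.000000i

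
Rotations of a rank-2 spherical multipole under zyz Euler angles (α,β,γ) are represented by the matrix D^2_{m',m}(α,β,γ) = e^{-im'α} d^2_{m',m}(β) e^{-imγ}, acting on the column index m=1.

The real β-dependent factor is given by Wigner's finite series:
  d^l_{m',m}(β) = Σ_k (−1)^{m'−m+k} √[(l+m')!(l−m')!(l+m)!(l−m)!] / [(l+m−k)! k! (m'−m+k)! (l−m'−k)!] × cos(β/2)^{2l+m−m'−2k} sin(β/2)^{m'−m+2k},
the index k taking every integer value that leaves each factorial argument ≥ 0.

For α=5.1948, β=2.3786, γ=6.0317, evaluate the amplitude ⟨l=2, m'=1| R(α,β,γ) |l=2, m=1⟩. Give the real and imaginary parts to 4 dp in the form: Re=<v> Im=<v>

Re=-0.0776 Im=-0.3300

First d^2_{1,1}(β=2.3786), then the phase factors e^{-i(1)α} and e^{-i(1)γ}:
With c≡cos(β/2)=0.372310 and s≡sin(β/2)=0.928109, N=[6·1·6·1]^{1/2}=6.000000
Admissible k: 0..1 (factorial args all ≥0)
  k=0: (−1)^0·6.0000/(6)·0.3723^4·0.9281^0 = +0.019214
  k=1: (−1)^1·6.0000/(2)·0.3723^2·0.9281^2 = -0.358201
d^2_{1,1}(2.3786) = +0.019214 -0.358201 = -0.338988
Attach z-rotation phases: D = e^{-i(1)(5.1948)}·(-0.338988)·e^{-i(1)(6.0317)} = -0.077587-0.329989i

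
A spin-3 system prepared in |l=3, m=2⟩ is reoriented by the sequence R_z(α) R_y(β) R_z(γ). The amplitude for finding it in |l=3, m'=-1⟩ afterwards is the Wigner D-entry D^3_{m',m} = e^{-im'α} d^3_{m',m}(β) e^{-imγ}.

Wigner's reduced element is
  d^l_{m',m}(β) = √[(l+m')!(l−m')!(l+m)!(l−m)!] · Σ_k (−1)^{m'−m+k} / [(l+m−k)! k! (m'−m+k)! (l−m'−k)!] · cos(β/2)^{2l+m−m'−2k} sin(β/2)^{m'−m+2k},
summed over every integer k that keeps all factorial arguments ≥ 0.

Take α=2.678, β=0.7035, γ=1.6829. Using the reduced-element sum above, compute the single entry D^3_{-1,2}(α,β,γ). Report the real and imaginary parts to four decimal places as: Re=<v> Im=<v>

Re=0.1542 Im=-0.1267

First d^3_{-1,2}(β=0.7035), then the phase factors e^{-i(-1)α} and e^{-i(2)γ}:
With c≡cos(β/2)=0.938771 and s≡sin(β/2)=0.344541, N=[2·24·120·1]^{1/2}=75.894664
k: max(0,(2)−(-1))=3 … min(3+(2),3−(-1))=4
  k=3: (−1)^0·75.8947/(12)·0.9388^3·0.3445^3 = +0.214009
  k=4: (−1)^1·75.8947/(24)·0.9388^1·0.3445^5 = -0.014413
d^3_{-1,2}(0.7035) = +0.214009 -0.014413 = +0.199596
Attach z-rotation phases: D = e^{-i(-1)(2.678)}·(+0.199596)·e^{-i(2)(1.6829)} = +0.154217-0.126711i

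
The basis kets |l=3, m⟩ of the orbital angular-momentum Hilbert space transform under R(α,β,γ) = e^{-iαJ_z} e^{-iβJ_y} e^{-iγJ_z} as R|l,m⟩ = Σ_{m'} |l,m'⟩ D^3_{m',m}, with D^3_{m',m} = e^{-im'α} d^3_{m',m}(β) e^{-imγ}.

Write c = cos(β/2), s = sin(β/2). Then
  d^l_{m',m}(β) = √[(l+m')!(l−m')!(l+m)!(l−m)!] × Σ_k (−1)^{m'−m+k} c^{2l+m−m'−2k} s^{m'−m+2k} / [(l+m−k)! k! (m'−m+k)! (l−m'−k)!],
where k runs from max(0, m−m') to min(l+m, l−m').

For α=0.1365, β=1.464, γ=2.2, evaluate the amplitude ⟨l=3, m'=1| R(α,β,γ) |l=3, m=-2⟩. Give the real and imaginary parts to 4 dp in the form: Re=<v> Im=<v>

Re=0.2011 Im=0.4175

First d^3_{1,-2}(β=1.464), then the phase factors e^{-i(1)α} and e^{-i(-2)γ}:
Half-angle: c=0.743839, s=0.668359. N=√(24·2·1·120)=75.894664
k∈{0,1} keeps every argument non-negative
  k=0: (−1)^3·75.8947/(12)·0.7438^3·0.6684^3 = -0.777134
  k=1: (−1)^4·75.8947/(24)·0.7438^1·0.6684^5 = +0.313709
d^3_{1,-2}(1.464) = -0.777134 +0.313709 = -0.463425
Attach z-rotation phases: D = e^{-i(1)(0.1365)}·(-0.463425)·e^{-i(-2)(2.2)} = +0.201110+0.417513i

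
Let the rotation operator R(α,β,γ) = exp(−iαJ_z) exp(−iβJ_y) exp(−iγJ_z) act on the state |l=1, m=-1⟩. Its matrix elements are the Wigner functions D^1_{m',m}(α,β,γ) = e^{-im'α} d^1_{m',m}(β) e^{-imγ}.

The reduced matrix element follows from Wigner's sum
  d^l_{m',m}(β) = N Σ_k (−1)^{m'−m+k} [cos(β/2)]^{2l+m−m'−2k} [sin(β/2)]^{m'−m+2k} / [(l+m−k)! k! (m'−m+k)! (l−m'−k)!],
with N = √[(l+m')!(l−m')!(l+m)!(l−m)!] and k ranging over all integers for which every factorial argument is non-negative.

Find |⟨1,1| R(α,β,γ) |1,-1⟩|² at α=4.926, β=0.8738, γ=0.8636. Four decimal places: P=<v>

P=0.0321

Split into d^1_{1,-1}(β=0.8738) × two z-phases.
With c≡cos(β/2)=0.906068 and s≡sin(β/2)=0.423133, N=[2·1·1·2]^{1/2}=2.000000
k: max(0,(-1)−(1))=0 … min(1+(-1),1−(1))=0
  k=0: (−1)^2·2.0000/(2)·0.9061^0·0.4231^2 = +0.179041
d^1_{1,-1}(0.8738) = +0.179041
|D^1_{1,-1}|² = |d^1_{1,-1}(β)|² = (+0.179041)² = 0.032056 (the z-rotation phases have unit modulus)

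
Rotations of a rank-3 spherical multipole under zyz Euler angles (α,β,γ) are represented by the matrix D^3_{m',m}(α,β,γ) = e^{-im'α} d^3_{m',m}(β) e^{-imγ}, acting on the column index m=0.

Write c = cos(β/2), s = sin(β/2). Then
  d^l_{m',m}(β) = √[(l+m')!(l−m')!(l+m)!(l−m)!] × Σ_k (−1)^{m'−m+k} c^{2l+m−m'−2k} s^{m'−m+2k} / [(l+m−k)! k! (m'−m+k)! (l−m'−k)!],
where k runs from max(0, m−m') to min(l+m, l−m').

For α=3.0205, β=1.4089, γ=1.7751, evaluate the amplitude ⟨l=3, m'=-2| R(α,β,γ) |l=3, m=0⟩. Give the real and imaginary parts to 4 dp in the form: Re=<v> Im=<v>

Re=0.2087 Im=-0.0516

D^3_{-2,0}(3.0205,1.4089,1.7751) = e^{-i·-2·3.0205}·d^3_{-2,0}(1.4089)·e^{-i·0·1.7751}. Compute d first:
With c≡cos(β/2)=0.761968 and s≡sin(β/2)=0.647615, N=[1·120·6·6]^{1/2}=65.726707
k∈{2,3} keeps every argument non-negative
  k=2: (−1)^0·65.7267/(12)·0.7620^4·0.6476^2 = +0.774356
  k=3: (−1)^1·65.7267/(12)·0.7620^2·0.6476^4 = -0.559372
d^3_{-2,0}(1.4089) = +0.774356 -0.559372 = +0.214984
Attach z-rotation phases: D = e^{-i(-2)(3.0205)}·(+0.214984)·e^{-i(0)(1.7751)} = +0.208710-0.051558i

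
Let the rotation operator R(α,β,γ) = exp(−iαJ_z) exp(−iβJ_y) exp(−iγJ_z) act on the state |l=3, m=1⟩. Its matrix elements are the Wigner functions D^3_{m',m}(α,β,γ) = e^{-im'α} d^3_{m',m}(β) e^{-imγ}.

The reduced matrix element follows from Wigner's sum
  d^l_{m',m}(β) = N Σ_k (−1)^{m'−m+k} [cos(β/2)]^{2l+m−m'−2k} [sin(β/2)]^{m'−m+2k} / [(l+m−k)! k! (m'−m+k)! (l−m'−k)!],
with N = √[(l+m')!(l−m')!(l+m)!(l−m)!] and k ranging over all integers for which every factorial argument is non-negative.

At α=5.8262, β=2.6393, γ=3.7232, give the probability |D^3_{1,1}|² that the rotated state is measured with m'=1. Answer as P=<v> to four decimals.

Split into d^3_{1,1}(β=2.6393) × two z-phases.
c=cos(2.6393/2)=0.248514, s=sin(2.6393/2)=0.968628; N=√[24·2·24·2]=48.000000
The bounds max(0,m−m')=0 and min(l+m,l−m')=2 give 3 terms
  k=0: (−1)^0·48.0000/(48)·0.2485^6·0.9686^0 = +0.000236
  k=1: (−1)^1·48.0000/(6)·0.2485^4·0.9686^2 = -0.028629
  k=2: (−1)^2·48.0000/(8)·0.2485^2·0.9686^4 = +0.326199
d^3_{1,1}(2.6393) = +0.000236 -0.028629 +0.326199 = +0.297806
|D^3_{1,1}|² = |d^3_{1,1}(β)|² = (+0.297806)² = 0.088688 (the z-rotation phases have unit modulus)

P=0.0887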